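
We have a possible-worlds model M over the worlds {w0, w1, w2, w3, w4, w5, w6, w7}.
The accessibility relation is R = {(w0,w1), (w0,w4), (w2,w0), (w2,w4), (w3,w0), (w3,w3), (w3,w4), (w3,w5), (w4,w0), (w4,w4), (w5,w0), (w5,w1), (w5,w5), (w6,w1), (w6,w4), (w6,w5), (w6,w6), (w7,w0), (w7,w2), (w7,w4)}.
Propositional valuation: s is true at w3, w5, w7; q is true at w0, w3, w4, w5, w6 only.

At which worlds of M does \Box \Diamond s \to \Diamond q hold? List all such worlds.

w0, w2, w3, w4, w5, w6, w7

Let φ = \Box \Diamond s \to \Diamond q. Evaluate φ at each world:
  w0 (successors {w1, w4}): φ is true.
  w1 (successors ∅): φ is false.
  w2 (successors {w0, w4}): φ is true.
  w3 (successors {w0, w3, w4, w5}): φ is true.
  w4 (successors {w0, w4}): φ is true.
  w5 (successors {w0, w1, w5}): φ is true.
  w6 (successors {w1, w4, w5, w6}): φ is true.
  w7 (successors {w0, w2, w4}): φ is true.
For instance, at w3:
  At w3: \Box \Diamond s is false, \Diamond q is true, so \Box \Diamond s \to \Diamond q is true.
    At w3: \Box \Diamond s requires \Diamond s at every successor {w0, w3, w4, w5}.
      \Diamond s fails at w0, so \Box \Diamond s is false at w3.
    At w3: \Diamond q requires q at some successor in {w0, w3, w4, w5}.
      q holds at w0, so \Diamond q is true at w3.
Satisfying worlds: {w0, w2, w3, w4, w5, w6, w7}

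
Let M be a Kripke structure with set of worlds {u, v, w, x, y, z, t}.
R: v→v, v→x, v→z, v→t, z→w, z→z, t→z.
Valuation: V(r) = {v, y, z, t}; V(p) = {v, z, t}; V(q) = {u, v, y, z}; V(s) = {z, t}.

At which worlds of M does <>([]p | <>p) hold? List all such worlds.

v, z, t

Recall that []ψ holds at a world iff ψ holds at every accessible world, and <>ψ holds iff ψ holds at some accessible world.
Let φ = <>([]p | <>p). Evaluate φ at each world:
  u (successors ∅): φ is false.
  v (successors {v, x, z, t}): φ is true.
  w (successors ∅): φ is false.
  x (successors ∅): φ is false.
  y (successors ∅): φ is false.
  z (successors {w, z}): φ is true.
  t (successors {z}): φ is true.
For instance, at z:
  At z: <>([]p | <>p) requires []p | <>p at some successor in {w, z}.
    []p | <>p holds at w, so <>([]p | <>p) is true at z.
      At w: []p is true, <>p is false, so []p | <>p is true.
Satisfying worlds: {v, z, t}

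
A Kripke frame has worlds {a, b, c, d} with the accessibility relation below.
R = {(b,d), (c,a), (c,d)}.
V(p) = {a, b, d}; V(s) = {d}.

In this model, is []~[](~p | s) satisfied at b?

At b: []~[](~p | s) requires ~[](~p | s) at every successor {d}.
  ~[](~p | s) fails at d, so []~[](~p | s) is false at b.
    At d: [](~p | s) is true, so ~[](~p | s) is false.
      At d: no accessible worlds, so [](~p | s) holds vacuously.

No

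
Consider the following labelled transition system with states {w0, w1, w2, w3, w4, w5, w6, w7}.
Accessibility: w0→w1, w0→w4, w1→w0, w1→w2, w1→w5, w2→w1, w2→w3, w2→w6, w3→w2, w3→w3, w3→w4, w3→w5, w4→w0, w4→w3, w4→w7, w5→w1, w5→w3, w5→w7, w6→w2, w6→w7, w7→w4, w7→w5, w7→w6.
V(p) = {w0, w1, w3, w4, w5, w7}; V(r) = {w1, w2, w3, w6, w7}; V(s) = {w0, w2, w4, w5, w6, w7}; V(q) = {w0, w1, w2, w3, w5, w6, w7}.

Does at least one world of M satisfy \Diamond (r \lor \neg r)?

Let φ = \Diamond (r \lor \neg r). Evaluate φ at each world:
  w0 (successors {w1, w4}): φ is true.
  w1 (successors {w0, w2, w5}): φ is true.
  w2 (successors {w1, w3, w6}): φ is true.
  w3 (successors {w2, w3, w4, w5}): φ is true.
  w4 (successors {w0, w3, w7}): φ is true.
  w5 (successors {w1, w3, w7}): φ is true.
  w6 (successors {w2, w7}): φ is true.
  w7 (successors {w4, w5, w6}): φ is true.
Detail at w0 (witness):
  At w0: \Diamond (r \lor \neg r) requires r \lor \neg r at some successor in {w1, w4}.
    r \lor \neg r holds at w1, so \Diamond (r \lor \neg r) is true at w0.

Yes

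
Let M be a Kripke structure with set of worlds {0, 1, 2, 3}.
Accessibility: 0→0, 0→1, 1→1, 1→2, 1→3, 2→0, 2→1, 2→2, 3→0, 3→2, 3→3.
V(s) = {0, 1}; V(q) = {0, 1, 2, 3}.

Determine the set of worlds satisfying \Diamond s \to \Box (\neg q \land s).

none

Let φ = \Diamond s \to \Box (\neg q \land s). Evaluate φ at each world:
  0 (successors {0, 1}): φ is false.
  1 (successors {1, 2, 3}): φ is false.
  2 (successors {0, 1, 2}): φ is false.
  3 (successors {0, 2, 3}): φ is false.
For instance, at 3:
  At 3: \Diamond s is true, \Box (\neg q \land s) is false, so \Diamond s \to \Box (\neg q \land s) is false.
    At 3: \Diamond s requires s at some successor in {0, 2, 3}.
      s holds at 0, so \Diamond s is true at 3.
    At 3: \Box (\neg q \land s) requires \neg q \land s at every successor {0, 2, 3}.
      \neg q \land s fails at 0, so \Box (\neg q \land s) is false at 3.
Satisfying worlds: none.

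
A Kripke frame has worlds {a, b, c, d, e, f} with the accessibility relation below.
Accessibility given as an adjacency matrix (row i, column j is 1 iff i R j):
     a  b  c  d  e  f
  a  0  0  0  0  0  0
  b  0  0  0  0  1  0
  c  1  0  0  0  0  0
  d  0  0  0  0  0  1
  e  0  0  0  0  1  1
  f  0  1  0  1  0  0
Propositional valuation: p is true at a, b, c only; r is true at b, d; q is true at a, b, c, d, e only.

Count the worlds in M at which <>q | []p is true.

Let φ = <>q | []p. Evaluate φ at each world:
  a (successors ∅): φ is true.
  b (successors {e}): φ is true.
  c (successors {a}): φ is true.
  d (successors {f}): φ is false.
  e (successors {e, f}): φ is true.
  f (successors {b, d}): φ is true.
For instance, at f:
  At f: <>q is true, []p is false, so <>q | []p is true.
    At f: <>q requires q at some successor in {b, d}.
      q holds at b, so <>q is true at f.
    At f: []p requires p at every successor {b, d}.
      p fails at d, so []p is false at f.
Satisfying worlds: {a, b, c, e, f}

5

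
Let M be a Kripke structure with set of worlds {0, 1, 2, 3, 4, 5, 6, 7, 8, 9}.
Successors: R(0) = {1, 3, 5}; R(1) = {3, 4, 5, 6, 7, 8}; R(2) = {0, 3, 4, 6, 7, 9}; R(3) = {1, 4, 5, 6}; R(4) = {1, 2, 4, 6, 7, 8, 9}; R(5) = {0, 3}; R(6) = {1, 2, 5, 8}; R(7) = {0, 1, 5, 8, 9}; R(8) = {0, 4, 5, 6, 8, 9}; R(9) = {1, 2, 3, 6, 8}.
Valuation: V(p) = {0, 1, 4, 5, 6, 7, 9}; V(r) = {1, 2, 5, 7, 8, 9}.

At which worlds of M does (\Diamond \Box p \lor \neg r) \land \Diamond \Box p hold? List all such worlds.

0, 1, 2, 5, 9

Let φ = (\Diamond \Box p \lor \neg r) \land \Diamond \Box p. Evaluate φ at each world:
  0 (successors {1, 3, 5}): φ is true.
  1 (successors {3, 4, 5, 6, 7, 8}): φ is true.
  2 (successors {0, 3, 4, 6, 7, 9}): φ is true.
  3 (successors {1, 4, 5, 6}): φ is false.
  4 (successors {1, 2, 4, 6, 7, 8, 9}): φ is false.
  5 (successors {0, 3}): φ is true.
  6 (successors {1, 2, 5, 8}): φ is false.
  7 (successors {0, 1, 5, 8, 9}): φ is false.
  8 (successors {0, 4, 5, 6, 8, 9}): φ is false.
  9 (successors {1, 2, 3, 6, 8}): φ is true.
For instance, at 6:
  At 6: \Diamond \Box p \lor \neg r is true, \Diamond \Box p is false, so (\Diamond \Box p \lor \neg r) \land \Diamond \Box p is false.
    At 6: \Diamond \Box p is false, \neg r is true, so \Diamond \Box p \lor \neg r is true.
      At 6: \Diamond \Box p requires \Box p at some successor in {1, 2, 5, 8}.
        At 1: \Box p is false.
        At 2: \Box p is false.
        At 5: \Box p is false.
        At 8: \Box p is false.
      So \Diamond \Box p is false at 6.
    At 6: \Diamond \Box p requires \Box p at some successor in {1, 2, 5, 8}.
      At 1: \Box p is false.
      At 2: \Box p is false.
      At 5: \Box p is false.
      At 8: \Box p is false.
    So \Diamond \Box p is false at 6.
Satisfying worlds: {0, 1, 2, 5, 9}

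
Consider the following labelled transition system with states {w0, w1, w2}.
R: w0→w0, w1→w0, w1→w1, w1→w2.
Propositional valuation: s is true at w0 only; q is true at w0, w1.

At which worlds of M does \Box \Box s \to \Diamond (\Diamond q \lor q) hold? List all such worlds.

w0, w1

Let φ = \Box \Box s \to \Diamond (\Diamond q \lor q). Evaluate φ at each world:
  w0 (successors {w0}): φ is true.
  w1 (successors {w0, w1, w2}): φ is true.
  w2 (successors ∅): φ is false.
For instance, at w0:
  At w0: \Box \Box s is true, \Diamond (\Diamond q \lor q) is true, so \Box \Box s \to \Diamond (\Diamond q \lor q) is true.
    At w0: \Box \Box s requires \Box s at every successor {w0}.
      At w0: \Box s is true.
    So \Box \Box s is true at w0.
    At w0: \Diamond (\Diamond q \lor q) requires \Diamond q \lor q at some successor in {w0}.
      \Diamond q \lor q holds at w0, so \Diamond (\Diamond q \lor q) is true at w0.
Satisfying worlds: {w0, w1}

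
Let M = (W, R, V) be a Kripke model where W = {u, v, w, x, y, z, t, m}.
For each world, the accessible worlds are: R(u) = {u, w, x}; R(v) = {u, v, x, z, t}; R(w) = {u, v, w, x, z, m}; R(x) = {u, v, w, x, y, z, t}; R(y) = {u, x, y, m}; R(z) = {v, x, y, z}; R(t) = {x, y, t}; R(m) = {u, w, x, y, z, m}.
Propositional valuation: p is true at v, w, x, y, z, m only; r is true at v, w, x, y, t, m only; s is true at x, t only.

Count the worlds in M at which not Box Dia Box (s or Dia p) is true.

Let φ = not Box Dia Box (s or Dia p). Evaluate φ at each world:
  u (successors {u, w, x}): φ is false.
  v (successors {u, v, x, z, t}): φ is false.
  w (successors {u, v, w, x, z, m}): φ is false.
  x (successors {u, v, w, x, y, z, t}): φ is false.
  y (successors {u, x, y, m}): φ is false.
  z (successors {v, x, y, z}): φ is false.
  t (successors {x, y, t}): φ is false.
  m (successors {u, w, x, y, z, m}): φ is false.
For instance, at z:
  At z: Box Dia Box (s or Dia p) is true, so not Box Dia Box (s or Dia p) is false.
    At z: Box Dia Box (s or Dia p) requires Dia Box (s or Dia p) at every successor {v, x, y, z}.
      At v: Dia Box (s or Dia p) is true.
      At x: Dia Box (s or Dia p) is true.
      At y: Dia Box (s or Dia p) is true.
      At z: Dia Box (s or Dia p) is true.
    So Box Dia Box (s or Dia p) is true at z.
Satisfying worlds: none.

0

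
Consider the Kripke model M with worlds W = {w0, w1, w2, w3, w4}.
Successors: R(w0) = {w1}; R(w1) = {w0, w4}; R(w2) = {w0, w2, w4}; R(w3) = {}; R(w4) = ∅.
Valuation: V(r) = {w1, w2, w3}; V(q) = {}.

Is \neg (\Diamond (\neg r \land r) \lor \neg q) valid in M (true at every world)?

Let φ = \neg (\Diamond (\neg r \land r) \lor \neg q). Evaluate φ at each world:
  w0 (successors {w1}): φ is false.
  w1 (successors {w0, w4}): φ is false.
  w2 (successors {w0, w2, w4}): φ is false.
  w3 (successors ∅): φ is false.
  w4 (successors ∅): φ is false.
Detail at w0 (counterexample):
  At w0: \Diamond (\neg r \land r) \lor \neg q is true, so \neg (\Diamond (\neg r \land r) \lor \neg q) is false.
    At w0: \Diamond (\neg r \land r) is false, \neg q is true, so \Diamond (\neg r \land r) \lor \neg q is true.
      At w0: \Diamond (\neg r \land r) requires \neg r \land r at some successor in {w1}.
        At w1: \neg r \land r is false.
      So \Diamond (\neg r \land r) is false at w0.

No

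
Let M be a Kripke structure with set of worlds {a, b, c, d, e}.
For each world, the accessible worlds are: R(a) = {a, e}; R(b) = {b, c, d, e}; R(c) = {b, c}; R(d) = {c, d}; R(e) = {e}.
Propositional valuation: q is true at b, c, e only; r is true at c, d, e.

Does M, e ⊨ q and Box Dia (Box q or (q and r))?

At e: q is true, Box Dia (Box q or (q and r)) is true, so q and Box Dia (Box q or (q and r)) is true.
  At e: Box Dia (Box q or (q and r)) requires Dia (Box q or (q and r)) at every successor {e}.
      At e: Dia (Box q or (q and r)) requires Box q or (q and r) at some successor in {e}.
        Box q or (q and r) holds at e, so Dia (Box q or (q and r)) is true at e.
  So Box Dia (Box q or (q and r)) is true at e.

Yes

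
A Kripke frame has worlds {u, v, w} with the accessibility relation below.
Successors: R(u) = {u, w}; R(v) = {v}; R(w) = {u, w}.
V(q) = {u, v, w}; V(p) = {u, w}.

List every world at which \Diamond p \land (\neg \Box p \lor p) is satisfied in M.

Let φ = \Diamond p \land (\neg \Box p \lor p). Evaluate φ at each world:
  u (successors {u, w}): φ is true.
  v (successors {v}): φ is false.
  w (successors {u, w}): φ is true.
For instance, at u:
  At u: \Diamond p is true, \neg \Box p \lor p is true, so \Diamond p \land (\neg \Box p \lor p) is true.
    At u: \Diamond p requires p at some successor in {u, w}.
      p holds at u, so \Diamond p is true at u.
    At u: \neg \Box p is false, p is true, so \neg \Box p \lor p is true.
      At u: \Box p is true, so \neg \Box p is false.
Satisfying worlds: {u, w}

u, w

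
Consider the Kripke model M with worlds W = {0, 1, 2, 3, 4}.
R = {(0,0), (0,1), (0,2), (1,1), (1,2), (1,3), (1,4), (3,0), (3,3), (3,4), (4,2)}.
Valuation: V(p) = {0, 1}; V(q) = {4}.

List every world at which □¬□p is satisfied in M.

Let φ = □¬□p. Evaluate φ at each world:
  0 (successors {0, 1, 2}): φ is false.
  1 (successors {1, 2, 3, 4}): φ is false.
  2 (successors ∅): φ is true.
  3 (successors {0, 3, 4}): φ is true.
  4 (successors {2}): φ is false.
For instance, at 1:
  At 1: □¬□p requires ¬□p at every successor {1, 2, 3, 4}.
    ¬□p fails at 2, so □¬□p is false at 1.
      At 2: □p is true, so ¬□p is false.
Satisfying worlds: {2, 3}

2, 3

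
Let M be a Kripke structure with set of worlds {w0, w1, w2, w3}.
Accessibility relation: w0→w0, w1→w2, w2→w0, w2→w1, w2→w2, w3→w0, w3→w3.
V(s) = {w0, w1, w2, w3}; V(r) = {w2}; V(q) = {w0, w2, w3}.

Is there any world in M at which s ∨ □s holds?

Let φ = s ∨ □s. Evaluate φ at each world:
  w0 (successors {w0}): φ is true.
  w1 (successors {w2}): φ is true.
  w2 (successors {w0, w1, w2}): φ is true.
  w3 (successors {w0, w3}): φ is true.
Detail at w0 (witness):
  At w0: s is true, □s is true, so s ∨ □s is true.
    At w0: □s requires s at every successor {w0}.
      At w0: s is true.
    So □s is true at w0.

Yes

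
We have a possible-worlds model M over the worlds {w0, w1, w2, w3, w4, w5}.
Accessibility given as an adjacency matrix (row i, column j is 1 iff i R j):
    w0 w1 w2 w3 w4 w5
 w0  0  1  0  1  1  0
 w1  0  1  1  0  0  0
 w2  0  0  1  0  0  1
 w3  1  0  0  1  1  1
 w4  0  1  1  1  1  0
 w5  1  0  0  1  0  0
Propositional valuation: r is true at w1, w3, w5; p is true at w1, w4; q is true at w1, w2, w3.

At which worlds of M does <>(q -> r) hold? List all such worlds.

w0, w1, w2, w3, w4, w5

Let φ = <>(q -> r). Evaluate φ at each world:
  w0 (successors {w1, w3, w4}): φ is true.
  w1 (successors {w1, w2}): φ is true.
  w2 (successors {w2, w5}): φ is true.
  w3 (successors {w0, w3, w4, w5}): φ is true.
  w4 (successors {w1, w2, w3, w4}): φ is true.
  w5 (successors {w0, w3}): φ is true.
For instance, at w3:
  At w3: <>(q -> r) requires q -> r at some successor in {w0, w3, w4, w5}.
    q -> r holds at w0, so <>(q -> r) is true at w3.
Satisfying worlds: {w0, w1, w2, w3, w4, w5}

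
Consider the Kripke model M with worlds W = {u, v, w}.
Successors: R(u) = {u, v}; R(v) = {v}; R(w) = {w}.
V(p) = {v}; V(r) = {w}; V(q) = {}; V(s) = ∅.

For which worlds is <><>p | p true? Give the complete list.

u, v

Let φ = <><>p | p. Evaluate φ at each world:
  u (successors {u, v}): φ is true.
  v (successors {v}): φ is true.
  w (successors {w}): φ is false.
For instance, at u:
  At u: <><>p is true, p is false, so <><>p | p is true.
    At u: <><>p requires <>p at some successor in {u, v}.
      <>p holds at u, so <><>p is true at u.
Satisfying worlds: {u, v}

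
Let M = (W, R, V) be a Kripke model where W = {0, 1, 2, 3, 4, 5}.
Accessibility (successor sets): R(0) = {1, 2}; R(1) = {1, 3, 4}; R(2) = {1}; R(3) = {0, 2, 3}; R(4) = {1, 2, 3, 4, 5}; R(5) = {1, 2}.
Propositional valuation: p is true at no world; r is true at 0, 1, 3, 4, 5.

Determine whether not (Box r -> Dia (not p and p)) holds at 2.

Yes

Recall that Box ψ holds at a world iff ψ holds at every accessible world, and Dia ψ holds iff ψ holds at some accessible world.
At 2: Box r -> Dia (not p and p) is false, so not (Box r -> Dia (not p and p)) is true.
  At 2: Box r is true, Dia (not p and p) is false, so Box r -> Dia (not p and p) is false.
    At 2: Box r requires r at every successor {1}.
      At 1: r is true.
    So Box r is true at 2.
    At 2: Dia (not p and p) requires not p and p at some successor in {1}.
      At 1: not p and p is false.
    So Dia (not p and p) is false at 2.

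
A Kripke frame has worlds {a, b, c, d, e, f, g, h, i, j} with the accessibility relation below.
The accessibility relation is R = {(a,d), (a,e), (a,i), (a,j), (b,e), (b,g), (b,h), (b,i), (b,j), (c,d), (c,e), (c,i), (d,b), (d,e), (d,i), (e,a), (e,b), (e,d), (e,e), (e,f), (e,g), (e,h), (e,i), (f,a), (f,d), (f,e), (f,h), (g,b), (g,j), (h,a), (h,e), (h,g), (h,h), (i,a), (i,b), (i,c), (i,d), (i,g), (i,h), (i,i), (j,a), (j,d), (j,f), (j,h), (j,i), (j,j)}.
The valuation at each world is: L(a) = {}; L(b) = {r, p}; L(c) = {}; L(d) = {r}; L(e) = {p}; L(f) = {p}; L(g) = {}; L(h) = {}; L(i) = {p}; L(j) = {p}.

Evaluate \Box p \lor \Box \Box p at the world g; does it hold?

Yes

Recall that \Box ψ holds at a world iff ψ holds at every accessible world, and \Diamond ψ holds iff ψ holds at some accessible world.
At g: \Box p is true, \Box \Box p is false, so \Box p \lor \Box \Box p is true.
  At g: \Box p requires p at every successor {b, j}.
    At b: p is true.
    At j: p is true.
  So \Box p is true at g.
  At g: \Box \Box p requires \Box p at every successor {b, j}.
    \Box p fails at b, so \Box \Box p is false at g.
      At b: \Box p requires p at every successor {e, g, h, i, j}.
        p fails at g, so \Box p is false at b.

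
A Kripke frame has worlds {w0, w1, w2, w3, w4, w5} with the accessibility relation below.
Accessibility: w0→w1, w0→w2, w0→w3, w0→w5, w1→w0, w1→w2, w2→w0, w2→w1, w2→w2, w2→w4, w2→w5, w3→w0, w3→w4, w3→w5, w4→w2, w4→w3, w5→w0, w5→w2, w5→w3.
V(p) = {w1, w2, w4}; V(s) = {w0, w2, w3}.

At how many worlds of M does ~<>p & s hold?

Recall that <>ψ holds at a world iff ψ holds at some accessible world.
Let φ = ~<>p & s. Evaluate φ at each world:
  w0 (successors {w1, w2, w3, w5}): φ is false.
  w1 (successors {w0, w2}): φ is false.
  w2 (successors {w0, w1, w2, w4, w5}): φ is false.
  w3 (successors {w0, w4, w5}): φ is false.
  w4 (successors {w2, w3}): φ is false.
  w5 (successors {w0, w2, w3}): φ is false.
For instance, at w5:
  At w5: ~<>p is false, s is false, so ~<>p & s is false.
    At w5: <>p is true, so ~<>p is false.
      At w5: <>p requires p at some successor in {w0, w2, w3}.
        p holds at w2, so <>p is true at w5.
Satisfying worlds: none.

0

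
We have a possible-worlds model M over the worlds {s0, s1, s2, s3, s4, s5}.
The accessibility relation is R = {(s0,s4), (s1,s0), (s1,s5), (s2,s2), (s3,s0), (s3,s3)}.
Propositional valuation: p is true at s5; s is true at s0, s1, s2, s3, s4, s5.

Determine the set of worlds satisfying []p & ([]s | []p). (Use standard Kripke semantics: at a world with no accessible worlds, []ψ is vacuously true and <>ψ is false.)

s4, s5

Let φ = []p & ([]s | []p). Evaluate φ at each world:
  s0 (successors {s4}): φ is false.
  s1 (successors {s0, s5}): φ is false.
  s2 (successors {s2}): φ is false.
  s3 (successors {s0, s3}): φ is false.
  s4 (successors ∅): φ is true.
  s5 (successors ∅): φ is true.
For instance, at s3:
  At s3: []p is false, []s | []p is true, so []p & ([]s | []p) is false.
    At s3: []p requires p at every successor {s0, s3}.
      p fails at s0, so []p is false at s3.
    At s3: []s is true, []p is false, so []s | []p is true.
      At s3: []s requires s at every successor {s0, s3}.
        At s0: s is true.
        At s3: s is true.
      So []s is true at s3.
      At s3: []p requires p at every successor {s0, s3}.
        p fails at s0, so []p is false at s3.
Satisfying worlds: {s4, s5}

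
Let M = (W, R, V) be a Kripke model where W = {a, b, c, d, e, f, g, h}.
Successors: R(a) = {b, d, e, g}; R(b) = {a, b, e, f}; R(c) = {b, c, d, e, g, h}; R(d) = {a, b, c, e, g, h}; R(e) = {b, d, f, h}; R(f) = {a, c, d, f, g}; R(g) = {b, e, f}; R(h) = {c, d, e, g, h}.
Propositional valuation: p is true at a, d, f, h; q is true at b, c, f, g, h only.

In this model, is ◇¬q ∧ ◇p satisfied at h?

Yes

Recall that ◇ψ holds at a world iff ψ holds at some accessible world.
At h: ◇¬q is true, ◇p is true, so ◇¬q ∧ ◇p is true.
  At h: ◇¬q requires ¬q at some successor in {c, d, e, g, h}.
    ¬q holds at d, so ◇¬q is true at h.
  At h: ◇p requires p at some successor in {c, d, e, g, h}.
    p holds at d, so ◇p is true at h.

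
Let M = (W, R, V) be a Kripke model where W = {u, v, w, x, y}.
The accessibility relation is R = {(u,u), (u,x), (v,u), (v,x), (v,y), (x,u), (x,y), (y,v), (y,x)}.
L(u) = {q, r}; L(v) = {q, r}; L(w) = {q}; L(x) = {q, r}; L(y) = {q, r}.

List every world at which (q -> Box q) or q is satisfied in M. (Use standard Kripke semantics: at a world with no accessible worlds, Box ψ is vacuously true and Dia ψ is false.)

u, v, w, x, y

Recall that Box ψ holds at a world iff ψ holds at every accessible world, and Dia ψ holds iff ψ holds at some accessible world.
Let φ = (q -> Box q) or q. Evaluate φ at each world:
  u (successors {u, x}): φ is true.
  v (successors {u, x, y}): φ is true.
  w (successors ∅): φ is true.
  x (successors {u, y}): φ is true.
  y (successors {v, x}): φ is true.
For instance, at y:
  At y: q -> Box q is true, q is true, so (q -> Box q) or q is true.
    At y: q is true, Box q is true, so q -> Box q is true.
      At y: Box q requires q at every successor {v, x}.
        At v: q is true.
        At x: q is true.
      So Box q is true at y.
Satisfying worlds: {u, v, w, x, y}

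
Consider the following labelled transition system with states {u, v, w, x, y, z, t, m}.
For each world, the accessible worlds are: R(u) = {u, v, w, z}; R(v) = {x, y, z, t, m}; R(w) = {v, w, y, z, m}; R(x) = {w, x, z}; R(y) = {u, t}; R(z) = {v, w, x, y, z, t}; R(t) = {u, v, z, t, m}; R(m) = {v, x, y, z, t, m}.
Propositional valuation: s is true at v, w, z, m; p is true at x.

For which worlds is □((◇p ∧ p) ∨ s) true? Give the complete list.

x

Let φ = □((◇p ∧ p) ∨ s). Evaluate φ at each world:
  u (successors {u, v, w, z}): φ is false.
  v (successors {x, y, z, t, m}): φ is false.
  w (successors {v, w, y, z, m}): φ is false.
  x (successors {w, x, z}): φ is true.
  y (successors {u, t}): φ is false.
  z (successors {v, w, x, y, z, t}): φ is false.
  t (successors {u, v, z, t, m}): φ is false.
  m (successors {v, x, y, z, t, m}): φ is false.
For instance, at v:
  At v: □((◇p ∧ p) ∨ s) requires (◇p ∧ p) ∨ s at every successor {x, y, z, t, m}.
    (◇p ∧ p) ∨ s fails at y, so □((◇p ∧ p) ∨ s) is false at v.
      At y: ◇p ∧ p is false, s is false, so (◇p ∧ p) ∨ s is false.
Satisfying worlds: {x}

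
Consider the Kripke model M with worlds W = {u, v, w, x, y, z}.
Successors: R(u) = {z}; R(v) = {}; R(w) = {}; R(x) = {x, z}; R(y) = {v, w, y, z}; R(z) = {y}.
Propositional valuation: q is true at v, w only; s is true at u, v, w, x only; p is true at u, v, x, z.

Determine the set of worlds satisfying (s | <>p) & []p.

u, v, w, x

Recall that []ψ holds at a world iff ψ holds at every accessible world, and <>ψ holds iff ψ holds at some accessible world.
Let φ = (s | <>p) & []p. Evaluate φ at each world:
  u (successors {z}): φ is true.
  v (successors ∅): φ is true.
  w (successors ∅): φ is true.
  x (successors {x, z}): φ is true.
  y (successors {v, w, y, z}): φ is false.
  z (successors {y}): φ is false.
For instance, at u:
  At u: s | <>p is true, []p is true, so (s | <>p) & []p is true.
    At u: s is true, <>p is true, so s | <>p is true.
      At u: <>p requires p at some successor in {z}.
        p holds at z, so <>p is true at u.
    At u: []p requires p at every successor {z}.
      At z: p is true.
    So []p is true at u.
Satisfying worlds: {u, v, w, x}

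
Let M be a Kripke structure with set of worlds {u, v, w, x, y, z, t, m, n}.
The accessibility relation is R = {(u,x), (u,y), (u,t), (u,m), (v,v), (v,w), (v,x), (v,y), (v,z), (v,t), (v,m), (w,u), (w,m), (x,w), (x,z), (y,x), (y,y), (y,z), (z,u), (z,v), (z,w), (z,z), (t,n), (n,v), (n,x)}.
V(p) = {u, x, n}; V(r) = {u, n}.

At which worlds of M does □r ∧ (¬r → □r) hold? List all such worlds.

t, m

Recall that □ψ holds at a world iff ψ holds at every accessible world, and ◇ψ holds iff ψ holds at some accessible world.
Let φ = □r ∧ (¬r → □r). Evaluate φ at each world:
  u (successors {x, y, t, m}): φ is false.
  v (successors {v, w, x, y, z, t, m}): φ is false.
  w (successors {u, m}): φ is false.
  x (successors {w, z}): φ is false.
  y (successors {x, y, z}): φ is false.
  z (successors {u, v, w, z}): φ is false.
  t (successors {n}): φ is true.
  m (successors ∅): φ is true.
  n (successors {v, x}): φ is false.
For instance, at w:
  At w: □r is false, ¬r → □r is false, so □r ∧ (¬r → □r) is false.
    At w: □r requires r at every successor {u, m}.
      r fails at m, so □r is false at w.
    At w: ¬r is true, □r is false, so ¬r → □r is false.
      At w: □r requires r at every successor {u, m}.
        r fails at m, so □r is false at w.
Satisfying worlds: {t, m}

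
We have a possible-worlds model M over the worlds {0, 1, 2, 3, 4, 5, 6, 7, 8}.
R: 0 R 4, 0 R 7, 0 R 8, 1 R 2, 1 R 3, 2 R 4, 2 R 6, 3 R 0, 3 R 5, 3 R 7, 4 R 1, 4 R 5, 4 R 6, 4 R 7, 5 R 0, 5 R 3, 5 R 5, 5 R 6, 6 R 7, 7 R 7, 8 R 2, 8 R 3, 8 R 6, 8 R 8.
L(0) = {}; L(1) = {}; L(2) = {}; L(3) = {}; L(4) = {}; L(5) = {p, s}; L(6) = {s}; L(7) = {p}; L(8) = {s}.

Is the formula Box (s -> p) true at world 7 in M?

Yes

At 7: Box (s -> p) requires s -> p at every successor {7}.
  At 7: s -> p is true.
So Box (s -> p) is true at 7.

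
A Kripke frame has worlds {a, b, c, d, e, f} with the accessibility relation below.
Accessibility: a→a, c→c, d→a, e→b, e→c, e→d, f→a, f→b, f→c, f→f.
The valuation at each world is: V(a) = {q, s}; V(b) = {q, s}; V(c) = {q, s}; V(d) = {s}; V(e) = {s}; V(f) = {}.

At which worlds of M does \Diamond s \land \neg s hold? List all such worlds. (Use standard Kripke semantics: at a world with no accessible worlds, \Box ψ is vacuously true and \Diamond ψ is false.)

Let φ = \Diamond s \land \neg s. Evaluate φ at each world:
  a (successors {a}): φ is false.
  b (successors ∅): φ is false.
  c (successors {c}): φ is false.
  d (successors {a}): φ is false.
  e (successors {b, c, d}): φ is false.
  f (successors {a, b, c, f}): φ is true.
For instance, at a:
  At a: \Diamond s is true, \neg s is false, so \Diamond s \land \neg s is false.
    At a: \Diamond s requires s at some successor in {a}.
      s holds at a, so \Diamond s is true at a.
Satisfying worlds: {f}

f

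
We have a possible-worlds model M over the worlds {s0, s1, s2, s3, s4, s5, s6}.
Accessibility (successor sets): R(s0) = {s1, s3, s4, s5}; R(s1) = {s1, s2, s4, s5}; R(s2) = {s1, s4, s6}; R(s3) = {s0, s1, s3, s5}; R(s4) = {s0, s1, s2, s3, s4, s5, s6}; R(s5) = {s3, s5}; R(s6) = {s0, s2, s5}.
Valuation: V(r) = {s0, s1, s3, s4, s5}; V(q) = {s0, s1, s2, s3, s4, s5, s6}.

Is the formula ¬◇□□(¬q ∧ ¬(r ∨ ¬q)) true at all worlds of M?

Let φ = ¬◇□□(¬q ∧ ¬(r ∨ ¬q)). Evaluate φ at each world:
  s0 (successors {s1, s3, s4, s5}): φ is true.
  s1 (successors {s1, s2, s4, s5}): φ is true.
  s2 (successors {s1, s4, s6}): φ is true.
  s3 (successors {s0, s1, s3, s5}): φ is true.
  s4 (successors {s0, s1, s2, s3, s4, s5, s6}): φ is true.
  s5 (successors {s3, s5}): φ is true.
  s6 (successors {s0, s2, s5}): φ is true.
For instance, at s5:
  At s5: ◇□□(¬q ∧ ¬(r ∨ ¬q)) is false, so ¬◇□□(¬q ∧ ¬(r ∨ ¬q)) is true.
    At s5: ◇□□(¬q ∧ ¬(r ∨ ¬q)) requires □□(¬q ∧ ¬(r ∨ ¬q)) at some successor in {s3, s5}.
      At s3: □□(¬q ∧ ¬(r ∨ ¬q)) is false.
      At s5: □□(¬q ∧ ¬(r ∨ ¬q)) is false.
    So ◇□□(¬q ∧ ¬(r ∨ ¬q)) is false at s5.

Yes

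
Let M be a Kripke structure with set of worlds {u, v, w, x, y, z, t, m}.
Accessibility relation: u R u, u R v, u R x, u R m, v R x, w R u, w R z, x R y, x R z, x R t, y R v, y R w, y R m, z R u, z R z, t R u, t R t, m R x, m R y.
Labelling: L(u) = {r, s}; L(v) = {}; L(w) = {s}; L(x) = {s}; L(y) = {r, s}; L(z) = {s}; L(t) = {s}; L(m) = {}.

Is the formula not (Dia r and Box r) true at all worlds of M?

Yes

Let φ = not (Dia r and Box r). Evaluate φ at each world:
  u (successors {u, v, x, m}): φ is true.
  v (successors {x}): φ is true.
  w (successors {u, z}): φ is true.
  x (successors {y, z, t}): φ is true.
  y (successors {v, w, m}): φ is true.
  z (successors {u, z}): φ is true.
  t (successors {u, t}): φ is true.
  m (successors {x, y}): φ is true.
For instance, at y:
  At y: Dia r and Box r is false, so not (Dia r and Box r) is true.
    At y: Dia r is false, Box r is false, so Dia r and Box r is false.
      At y: Dia r requires r at some successor in {v, w, m}.
        At v: r is false.
        At w: r is false.
        At m: r is false.
      So Dia r is false at y.
      At y: Box r requires r at every successor {v, w, m}.
        r fails at v, so Box r is false at y.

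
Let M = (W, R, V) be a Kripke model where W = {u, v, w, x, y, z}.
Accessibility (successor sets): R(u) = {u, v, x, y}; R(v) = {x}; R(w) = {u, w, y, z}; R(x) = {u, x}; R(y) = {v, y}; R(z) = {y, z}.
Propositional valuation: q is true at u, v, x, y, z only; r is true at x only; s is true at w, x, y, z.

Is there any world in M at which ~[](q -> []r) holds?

Yes

Let φ = ~[](q -> []r). Evaluate φ at each world:
  u (successors {u, v, x, y}): φ is true.
  v (successors {x}): φ is true.
  w (successors {u, w, y, z}): φ is true.
  x (successors {u, x}): φ is true.
  y (successors {v, y}): φ is true.
  z (successors {y, z}): φ is true.
Detail at u (witness):
  At u: [](q -> []r) is false, so ~[](q -> []r) is true.
    At u: [](q -> []r) requires q -> []r at every successor {u, v, x, y}.
      q -> []r fails at u, so [](q -> []r) is false at u.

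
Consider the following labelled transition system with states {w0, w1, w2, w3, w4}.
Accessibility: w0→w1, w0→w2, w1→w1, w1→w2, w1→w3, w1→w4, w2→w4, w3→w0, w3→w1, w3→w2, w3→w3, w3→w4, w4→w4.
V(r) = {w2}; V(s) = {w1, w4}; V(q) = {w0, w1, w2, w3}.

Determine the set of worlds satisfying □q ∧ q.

Recall that □ψ holds at a world iff ψ holds at every accessible world, and ◇ψ holds iff ψ holds at some accessible world.
Let φ = □q ∧ q. Evaluate φ at each world:
  w0 (successors {w1, w2}): φ is true.
  w1 (successors {w1, w2, w3, w4}): φ is false.
  w2 (successors {w4}): φ is false.
  w3 (successors {w0, w1, w2, w3, w4}): φ is false.
  w4 (successors {w4}): φ is false.
For instance, at w3:
  At w3: □q is false, q is true, so □q ∧ q is false.
    At w3: □q requires q at every successor {w0, w1, w2, w3, w4}.
      q fails at w4, so □q is false at w3.
Satisfying worlds: {w0}

w0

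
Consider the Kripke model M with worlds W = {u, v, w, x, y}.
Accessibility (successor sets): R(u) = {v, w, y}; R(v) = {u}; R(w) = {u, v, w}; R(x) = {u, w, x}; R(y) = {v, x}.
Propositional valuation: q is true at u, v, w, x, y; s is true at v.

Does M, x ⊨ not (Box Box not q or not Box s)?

At x: Box Box not q or not Box s is true, so not (Box Box not q or not Box s) is false.
  At x: Box Box not q is false, not Box s is true, so Box Box not q or not Box s is true.
    At x: Box Box not q requires Box not q at every successor {u, w, x}.
      Box not q fails at u, so Box Box not q is false at x.
    At x: Box s is false, so not Box s is true.
      At x: Box s requires s at every successor {u, w, x}.
        s fails at u, so Box s is false at x.

No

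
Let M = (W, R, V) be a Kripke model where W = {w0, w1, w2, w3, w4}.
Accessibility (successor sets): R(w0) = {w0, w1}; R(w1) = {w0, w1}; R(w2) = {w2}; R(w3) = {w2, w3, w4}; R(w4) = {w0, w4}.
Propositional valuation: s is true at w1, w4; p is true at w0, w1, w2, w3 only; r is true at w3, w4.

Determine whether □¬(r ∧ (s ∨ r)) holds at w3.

No

At w3: □¬(r ∧ (s ∨ r)) requires ¬(r ∧ (s ∨ r)) at every successor {w2, w3, w4}.
  ¬(r ∧ (s ∨ r)) fails at w3, so □¬(r ∧ (s ∨ r)) is false at w3.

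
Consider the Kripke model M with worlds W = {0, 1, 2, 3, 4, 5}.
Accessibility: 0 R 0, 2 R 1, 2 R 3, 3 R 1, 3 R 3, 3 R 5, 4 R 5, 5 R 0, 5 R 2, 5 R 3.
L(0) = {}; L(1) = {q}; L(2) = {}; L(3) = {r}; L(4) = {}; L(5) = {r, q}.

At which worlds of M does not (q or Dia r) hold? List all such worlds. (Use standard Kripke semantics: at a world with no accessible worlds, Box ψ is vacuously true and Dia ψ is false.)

Let φ = not (q or Dia r). Evaluate φ at each world:
  0 (successors {0}): φ is true.
  1 (successors ∅): φ is false.
  2 (successors {1, 3}): φ is false.
  3 (successors {1, 3, 5}): φ is false.
  4 (successors {5}): φ is false.
  5 (successors {0, 2, 3}): φ is false.
For instance, at 4:
  At 4: q or Dia r is true, so not (q or Dia r) is false.
    At 4: q is false, Dia r is true, so q or Dia r is true.
      At 4: Dia r requires r at some successor in {5}.
        r holds at 5, so Dia r is true at 4.
Satisfying worlds: {0}

0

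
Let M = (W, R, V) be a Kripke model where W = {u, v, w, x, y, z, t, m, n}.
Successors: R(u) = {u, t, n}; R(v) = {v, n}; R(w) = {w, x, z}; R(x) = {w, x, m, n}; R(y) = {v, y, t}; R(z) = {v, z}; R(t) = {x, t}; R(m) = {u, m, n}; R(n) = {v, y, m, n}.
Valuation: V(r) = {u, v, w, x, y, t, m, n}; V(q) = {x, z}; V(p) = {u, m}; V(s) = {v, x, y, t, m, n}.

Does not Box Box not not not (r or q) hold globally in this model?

Let φ = not Box Box not not not (r or q). Evaluate φ at each world:
  u (successors {u, t, n}): φ is true.
  v (successors {v, n}): φ is true.
  w (successors {w, x, z}): φ is true.
  x (successors {w, x, m, n}): φ is true.
  y (successors {v, y, t}): φ is true.
  z (successors {v, z}): φ is true.
  t (successors {x, t}): φ is true.
  m (successors {u, m, n}): φ is true.
  n (successors {v, y, m, n}): φ is true.
For instance, at x:
  At x: Box Box not not not (r or q) is false, so not Box Box not not not (r or q) is true.
    At x: Box Box not not not (r or q) requires Box not not not (r or q) at every successor {w, x, m, n}.
      Box not not not (r or q) fails at w, so Box Box not not not (r or q) is false at x.

Yes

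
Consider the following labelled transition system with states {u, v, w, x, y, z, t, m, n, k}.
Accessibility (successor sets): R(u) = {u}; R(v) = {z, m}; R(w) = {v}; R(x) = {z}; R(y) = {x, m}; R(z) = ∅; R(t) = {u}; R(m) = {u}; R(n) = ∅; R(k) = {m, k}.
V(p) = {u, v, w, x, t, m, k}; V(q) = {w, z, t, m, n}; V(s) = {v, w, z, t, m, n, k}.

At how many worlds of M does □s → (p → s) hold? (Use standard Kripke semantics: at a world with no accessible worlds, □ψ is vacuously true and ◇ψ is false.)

9

Recall that □ψ holds at a world iff ψ holds at every accessible world, and ◇ψ holds iff ψ holds at some accessible world.
Let φ = □s → (p → s). Evaluate φ at each world:
  u (successors {u}): φ is true.
  v (successors {z, m}): φ is true.
  w (successors {v}): φ is true.
  x (successors {z}): φ is false.
  y (successors {x, m}): φ is true.
  z (successors ∅): φ is true.
  t (successors {u}): φ is true.
  m (successors {u}): φ is true.
  n (successors ∅): φ is true.
  k (successors {m, k}): φ is true.
For instance, at u:
  At u: □s is false, p → s is false, so □s → (p → s) is true.
    At u: □s requires s at every successor {u}.
      s fails at u, so □s is false at u.
Satisfying worlds: {u, v, w, y, z, t, m, n, k}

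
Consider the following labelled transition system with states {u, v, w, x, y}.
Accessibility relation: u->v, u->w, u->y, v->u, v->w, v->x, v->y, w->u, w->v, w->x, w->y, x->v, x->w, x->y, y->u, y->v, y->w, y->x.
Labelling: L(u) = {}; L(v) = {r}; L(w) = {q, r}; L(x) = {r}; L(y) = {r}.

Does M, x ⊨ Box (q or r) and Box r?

At x: Box (q or r) is true, Box r is true, so Box (q or r) and Box r is true.
  At x: Box (q or r) requires q or r at every successor {v, w, y}.
    At v: q or r is true.
    At w: q or r is true.
    At y: q or r is true.
  So Box (q or r) is true at x.
  At x: Box r requires r at every successor {v, w, y}.
    At v: r is true.
    At w: r is true.
    At y: r is true.
  So Box r is true at x.

Yes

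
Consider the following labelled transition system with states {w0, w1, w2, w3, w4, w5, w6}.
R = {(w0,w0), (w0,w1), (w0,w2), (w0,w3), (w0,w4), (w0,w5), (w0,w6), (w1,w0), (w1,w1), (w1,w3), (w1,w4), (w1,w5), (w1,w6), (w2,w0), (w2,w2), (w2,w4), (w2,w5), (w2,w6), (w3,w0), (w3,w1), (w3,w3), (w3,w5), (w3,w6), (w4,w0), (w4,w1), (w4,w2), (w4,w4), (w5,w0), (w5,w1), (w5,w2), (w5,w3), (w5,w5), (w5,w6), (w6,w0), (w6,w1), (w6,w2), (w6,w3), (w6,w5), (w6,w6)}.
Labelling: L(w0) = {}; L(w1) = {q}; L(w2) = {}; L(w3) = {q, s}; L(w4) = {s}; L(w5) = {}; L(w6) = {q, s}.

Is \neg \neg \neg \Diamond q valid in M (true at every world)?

No

Recall that \Diamond ψ holds at a world iff ψ holds at some accessible world.
Let φ = \neg \neg \neg \Diamond q. Evaluate φ at each world:
  w0 (successors {w0, w1, w2, w3, w4, w5, w6}): φ is false.
  w1 (successors {w0, w1, w3, w4, w5, w6}): φ is false.
  w2 (successors {w0, w2, w4, w5, w6}): φ is false.
  w3 (successors {w0, w1, w3, w5, w6}): φ is false.
  w4 (successors {w0, w1, w2, w4}): φ is false.
  w5 (successors {w0, w1, w2, w3, w5, w6}): φ is false.
  w6 (successors {w0, w1, w2, w3, w5, w6}): φ is false.
Detail at w0 (counterexample):
  At w0: \neg \neg \Diamond q is true, so \neg \neg \neg \Diamond q is false.
    At w0: \neg \Diamond q is false, so \neg \neg \Diamond q is true.
      At w0: \Diamond q is true, so \neg \Diamond q is false.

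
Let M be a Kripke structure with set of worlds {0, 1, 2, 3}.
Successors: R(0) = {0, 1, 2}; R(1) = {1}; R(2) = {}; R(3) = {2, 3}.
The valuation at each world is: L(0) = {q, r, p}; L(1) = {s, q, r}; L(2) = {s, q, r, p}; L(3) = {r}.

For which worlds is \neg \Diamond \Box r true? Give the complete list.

Let φ = \neg \Diamond \Box r. Evaluate φ at each world:
  0 (successors {0, 1, 2}): φ is false.
  1 (successors {1}): φ is false.
  2 (successors ∅): φ is true.
  3 (successors {2, 3}): φ is false.
For instance, at 0:
  At 0: \Diamond \Box r is true, so \neg \Diamond \Box r is false.
    At 0: \Diamond \Box r requires \Box r at some successor in {0, 1, 2}.
      \Box r holds at 0, so \Diamond \Box r is true at 0.
Satisfying worlds: {2}

2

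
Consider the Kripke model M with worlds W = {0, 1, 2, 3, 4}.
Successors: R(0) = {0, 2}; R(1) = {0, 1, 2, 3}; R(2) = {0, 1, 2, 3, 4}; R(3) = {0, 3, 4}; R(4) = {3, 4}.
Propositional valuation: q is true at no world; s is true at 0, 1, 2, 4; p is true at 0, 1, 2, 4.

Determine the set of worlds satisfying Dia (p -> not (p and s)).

Recall that Dia ψ holds at a world iff ψ holds at some accessible world.
Let φ = Dia (p -> not (p and s)). Evaluate φ at each world:
  0 (successors {0, 2}): φ is false.
  1 (successors {0, 1, 2, 3}): φ is true.
  2 (successors {0, 1, 2, 3, 4}): φ is true.
  3 (successors {0, 3, 4}): φ is true.
  4 (successors {3, 4}): φ is true.
For instance, at 0:
  At 0: Dia (p -> not (p and s)) requires p -> not (p and s) at some successor in {0, 2}.
    At 0: p -> not (p and s) is false.
    At 2: p -> not (p and s) is false.
  So Dia (p -> not (p and s)) is false at 0.
Satisfying worlds: {1, 2, 3, 4}

1, 2, 3, 4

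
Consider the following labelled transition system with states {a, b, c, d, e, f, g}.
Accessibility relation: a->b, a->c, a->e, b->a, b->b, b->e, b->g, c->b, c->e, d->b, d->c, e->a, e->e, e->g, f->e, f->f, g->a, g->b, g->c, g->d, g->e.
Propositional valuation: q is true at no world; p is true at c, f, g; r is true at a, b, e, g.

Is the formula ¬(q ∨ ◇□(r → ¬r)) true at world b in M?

At b: q ∨ ◇□(r → ¬r) is false, so ¬(q ∨ ◇□(r → ¬r)) is true.
  At b: q is false, ◇□(r → ¬r) is false, so q ∨ ◇□(r → ¬r) is false.
    At b: ◇□(r → ¬r) requires □(r → ¬r) at some successor in {a, b, e, g}.
      At a: □(r → ¬r) is false.
      At b: □(r → ¬r) is false.
      At e: □(r → ¬r) is false.
      At g: □(r → ¬r) is false.
    So ◇□(r → ¬r) is false at b.

Yes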